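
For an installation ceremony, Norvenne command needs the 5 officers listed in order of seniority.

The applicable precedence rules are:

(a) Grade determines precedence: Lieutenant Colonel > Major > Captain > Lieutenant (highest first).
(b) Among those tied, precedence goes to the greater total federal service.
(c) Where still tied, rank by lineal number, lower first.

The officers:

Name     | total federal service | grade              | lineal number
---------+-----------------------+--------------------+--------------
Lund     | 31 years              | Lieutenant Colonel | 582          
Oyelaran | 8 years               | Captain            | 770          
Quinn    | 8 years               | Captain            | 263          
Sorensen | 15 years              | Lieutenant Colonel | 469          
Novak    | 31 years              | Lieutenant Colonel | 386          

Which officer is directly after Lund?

By grade: Novak, Lund and Sorensen (Lieutenant Colonel); then Quinn and Oyelaran (Captain).
Among Novak, Lund and Sorensen, by total federal service (higher first): Novak and Lund (31 years) before Sorensen (15 years).
Among Novak and Lund, by lineal number (lower first): Novak (386) before Lund (582).
Quinn and Oyelaran both have total federal service 8 years, so the next rule applies.
Among Quinn and Oyelaran, by lineal number (lower first): Quinn (263) before Oyelaran (770).
Order: Novak, Lund, Sorensen, Quinn, Oyelaran.

Sorensen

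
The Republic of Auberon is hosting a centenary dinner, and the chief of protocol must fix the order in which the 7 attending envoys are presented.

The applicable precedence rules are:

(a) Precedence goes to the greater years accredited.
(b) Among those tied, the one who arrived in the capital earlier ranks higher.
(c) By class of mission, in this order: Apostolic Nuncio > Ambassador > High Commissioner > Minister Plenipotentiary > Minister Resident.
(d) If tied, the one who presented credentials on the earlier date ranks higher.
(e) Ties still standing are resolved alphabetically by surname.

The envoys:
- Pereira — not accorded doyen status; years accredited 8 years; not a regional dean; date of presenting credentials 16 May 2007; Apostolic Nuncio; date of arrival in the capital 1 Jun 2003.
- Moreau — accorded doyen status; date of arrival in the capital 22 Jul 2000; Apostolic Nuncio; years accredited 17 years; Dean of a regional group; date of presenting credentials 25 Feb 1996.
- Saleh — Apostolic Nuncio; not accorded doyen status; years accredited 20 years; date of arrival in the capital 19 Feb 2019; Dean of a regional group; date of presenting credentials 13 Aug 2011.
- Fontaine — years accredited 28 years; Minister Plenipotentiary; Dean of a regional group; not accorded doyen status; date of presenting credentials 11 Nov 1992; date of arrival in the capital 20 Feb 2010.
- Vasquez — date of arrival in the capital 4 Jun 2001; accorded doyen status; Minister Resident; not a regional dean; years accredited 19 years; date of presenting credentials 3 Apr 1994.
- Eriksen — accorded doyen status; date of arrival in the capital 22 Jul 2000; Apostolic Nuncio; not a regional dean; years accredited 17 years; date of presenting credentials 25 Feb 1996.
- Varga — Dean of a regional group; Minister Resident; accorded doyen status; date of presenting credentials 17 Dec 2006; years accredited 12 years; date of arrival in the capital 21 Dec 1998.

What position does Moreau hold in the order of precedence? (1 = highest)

By years accredited (higher first): Fontaine (28 years); then Saleh (20 years); then Vasquez (19 years); then Eriksen and Moreau (both 17 years); then Varga (12 years); then Pereira (8 years).
Eriksen and Moreau both have date of arrival in the capital 22 Jul 2000, so the next rule applies.
Eriksen and Moreau are each Apostolic Nuncio, so the next rule applies.
Eriksen and Moreau both have date of presenting credentials 25 Feb 1996, so the next rule applies.
Among Eriksen and Moreau, alphabetically by surname: Eriksen before Moreau.
Order: Fontaine, Saleh, Vasquez, Eriksen, Moreau, Varga, Pereira. So position 5.

5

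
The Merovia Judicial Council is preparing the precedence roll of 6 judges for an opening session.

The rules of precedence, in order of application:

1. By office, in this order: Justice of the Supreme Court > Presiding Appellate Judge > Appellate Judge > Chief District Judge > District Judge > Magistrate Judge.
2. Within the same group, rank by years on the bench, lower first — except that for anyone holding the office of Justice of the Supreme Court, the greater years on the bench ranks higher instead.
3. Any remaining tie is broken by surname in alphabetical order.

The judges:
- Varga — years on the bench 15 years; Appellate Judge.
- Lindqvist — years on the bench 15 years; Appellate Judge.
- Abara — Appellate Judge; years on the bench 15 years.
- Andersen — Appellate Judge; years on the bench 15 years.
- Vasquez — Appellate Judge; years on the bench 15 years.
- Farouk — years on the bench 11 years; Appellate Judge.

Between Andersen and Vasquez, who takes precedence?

Andersen

By office: Farouk, Abara, Andersen, Lindqvist, Varga and Vasquez (Appellate Judge).
Among Farouk, Abara, Andersen, Lindqvist, Varga and Vasquez, by years on the bench (lower first): Farouk (11 years) before Abara, Andersen, Lindqvist, Varga and Vasquez (15 years).
Among Abara, Andersen, Lindqvist, Varga and Vasquez, alphabetically by surname: Abara before Andersen before Lindqvist before Varga before Vasquez.
So Andersen takes precedence.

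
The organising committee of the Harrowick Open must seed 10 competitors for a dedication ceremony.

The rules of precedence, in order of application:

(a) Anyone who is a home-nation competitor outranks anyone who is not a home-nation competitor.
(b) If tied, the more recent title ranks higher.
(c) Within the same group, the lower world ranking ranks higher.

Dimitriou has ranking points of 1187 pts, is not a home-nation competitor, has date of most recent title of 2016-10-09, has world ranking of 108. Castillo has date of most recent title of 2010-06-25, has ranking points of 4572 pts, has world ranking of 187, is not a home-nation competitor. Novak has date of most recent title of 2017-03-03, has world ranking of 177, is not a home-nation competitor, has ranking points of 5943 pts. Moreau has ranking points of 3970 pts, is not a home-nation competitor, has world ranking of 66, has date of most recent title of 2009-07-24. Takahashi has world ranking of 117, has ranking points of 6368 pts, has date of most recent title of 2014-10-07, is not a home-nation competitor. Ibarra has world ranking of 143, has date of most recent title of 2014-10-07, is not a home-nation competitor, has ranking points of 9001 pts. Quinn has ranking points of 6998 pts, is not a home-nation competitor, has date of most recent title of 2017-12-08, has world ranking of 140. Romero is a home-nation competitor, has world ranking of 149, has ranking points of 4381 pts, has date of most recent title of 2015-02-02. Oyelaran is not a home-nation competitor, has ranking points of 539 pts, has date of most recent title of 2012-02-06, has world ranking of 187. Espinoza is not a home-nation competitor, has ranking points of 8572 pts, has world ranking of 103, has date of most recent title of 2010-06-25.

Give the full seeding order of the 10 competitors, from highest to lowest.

By the first rule: Romero (a home-nation competitor); then Quinn, Novak, Dimitriou, Takahashi, Ibarra, Oyelaran, Espinoza, Castillo and Moreau (each not a home-nation competitor).
Among Quinn, Novak, Dimitriou, Takahashi, Ibarra, Oyelaran, Espinoza, Castillo and Moreau, by date of most recent title (later first): Quinn (2017-12-08) before Novak (2017-03-03) before Dimitriou (2016-10-09) before Takahashi and Ibarra (2014-10-07) before Oyelaran (2012-02-06) before Espinoza and Castillo (2010-06-25) before Moreau (2009-07-24).
Among Takahashi and Ibarra, by world ranking (lower first): Takahashi (117) before Ibarra (143).
Among Espinoza and Castillo, by world ranking (lower first): Espinoza (103) before Castillo (187).
Full order: Romero, Quinn, Novak, Dimitriou, Takahashi, Ibarra, Oyelaran, Espinoza, Castillo, Moreau.

Romero, Quinn, Novak, Dimitriou, Takahashi, Ibarra, Oyelaran, Espinoza, Castillo, Moreau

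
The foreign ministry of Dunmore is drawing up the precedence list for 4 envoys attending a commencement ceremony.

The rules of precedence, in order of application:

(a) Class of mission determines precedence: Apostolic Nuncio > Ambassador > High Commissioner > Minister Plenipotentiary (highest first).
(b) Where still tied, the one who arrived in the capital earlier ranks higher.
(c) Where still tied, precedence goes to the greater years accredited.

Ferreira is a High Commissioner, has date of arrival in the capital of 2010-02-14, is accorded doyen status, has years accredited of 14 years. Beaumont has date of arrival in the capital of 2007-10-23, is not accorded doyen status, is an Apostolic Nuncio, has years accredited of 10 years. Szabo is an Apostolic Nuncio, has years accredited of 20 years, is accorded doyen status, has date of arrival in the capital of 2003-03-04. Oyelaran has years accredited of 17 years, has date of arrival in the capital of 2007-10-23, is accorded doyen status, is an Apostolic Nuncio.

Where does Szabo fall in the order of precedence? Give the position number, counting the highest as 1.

1

By class of mission: Szabo, Oyelaran and Beaumont (Apostolic Nuncio); then Ferreira (High Commissioner).
Among Szabo, Oyelaran and Beaumont, by date of arrival in the capital (earlier first): Szabo (2003-03-04) before Oyelaran and Beaumont (2007-10-23).
Among Oyelaran and Beaumont, by years accredited (higher first): Oyelaran (17 years) before Beaumont (10 years).
Order: Szabo, Oyelaran, Beaumont, Ferreira. So position 1.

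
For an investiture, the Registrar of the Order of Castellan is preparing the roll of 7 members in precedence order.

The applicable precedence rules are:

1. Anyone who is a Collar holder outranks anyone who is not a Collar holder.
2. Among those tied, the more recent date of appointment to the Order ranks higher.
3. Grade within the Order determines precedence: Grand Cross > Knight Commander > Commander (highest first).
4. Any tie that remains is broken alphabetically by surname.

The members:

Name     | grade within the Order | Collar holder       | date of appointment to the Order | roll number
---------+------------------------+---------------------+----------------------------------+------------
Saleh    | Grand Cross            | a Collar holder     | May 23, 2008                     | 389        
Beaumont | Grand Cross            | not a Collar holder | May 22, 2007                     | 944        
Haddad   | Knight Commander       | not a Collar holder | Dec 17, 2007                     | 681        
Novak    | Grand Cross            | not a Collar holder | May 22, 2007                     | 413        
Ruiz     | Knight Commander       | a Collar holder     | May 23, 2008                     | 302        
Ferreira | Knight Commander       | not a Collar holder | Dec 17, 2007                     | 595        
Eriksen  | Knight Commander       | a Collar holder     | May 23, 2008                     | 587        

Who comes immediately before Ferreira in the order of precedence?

By the first rule: Saleh, Eriksen and Ruiz (each a Collar holder); then Ferreira, Haddad, Beaumont and Novak (each not a Collar holder).
Saleh, Eriksen and Ruiz all have date of appointment to the Order May 23, 2008, so the next rule applies.
Among Saleh, Eriksen and Ruiz, by grade within the Order: Saleh (Grand Cross) before Eriksen and Ruiz (Knight Commander).
Among Eriksen and Ruiz, alphabetically by surname: Eriksen before Ruiz.
Among Ferreira, Haddad, Beaumont and Novak, by date of appointment to the Order (later first): Ferreira and Haddad (Dec 17, 2007) before Beaumont and Novak (May 22, 2007).
Ferreira and Haddad are each Knight Commander, so the next rule applies.
Among Ferreira and Haddad, alphabetically by surname: Ferreira before Haddad.
Beaumont and Novak are each Grand Cross, so the next rule applies.
Among Beaumont and Novak, alphabetically by surname: Beaumont before Novak.
Order: Saleh, Eriksen, Ruiz, Ferreira, Haddad, Beaumont, Novak.

Ruiz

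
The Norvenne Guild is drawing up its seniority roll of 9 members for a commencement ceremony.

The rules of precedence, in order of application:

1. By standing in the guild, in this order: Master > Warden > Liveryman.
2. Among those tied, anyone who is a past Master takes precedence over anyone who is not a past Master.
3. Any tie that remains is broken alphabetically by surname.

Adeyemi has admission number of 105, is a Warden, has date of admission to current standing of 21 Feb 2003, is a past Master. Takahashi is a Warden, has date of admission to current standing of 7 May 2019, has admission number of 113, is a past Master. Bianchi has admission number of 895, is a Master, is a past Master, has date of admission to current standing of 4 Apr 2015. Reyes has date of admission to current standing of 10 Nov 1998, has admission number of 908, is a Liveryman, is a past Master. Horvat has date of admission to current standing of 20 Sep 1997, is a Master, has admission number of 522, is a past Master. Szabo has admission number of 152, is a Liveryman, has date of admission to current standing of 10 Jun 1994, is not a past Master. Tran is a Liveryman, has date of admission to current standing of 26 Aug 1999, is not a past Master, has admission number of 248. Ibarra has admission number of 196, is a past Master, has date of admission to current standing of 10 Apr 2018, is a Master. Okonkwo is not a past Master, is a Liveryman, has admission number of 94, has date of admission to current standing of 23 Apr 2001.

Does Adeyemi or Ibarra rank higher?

By standing in the guild: Bianchi, Horvat and Ibarra (Master); then Adeyemi and Takahashi (Warden); then Reyes, Okonkwo, Szabo and Tran (Liveryman).
Bianchi, Horvat and Ibarra are each a past Master, so the next rule applies.
Among Bianchi, Horvat and Ibarra, alphabetically by surname: Bianchi before Horvat before Ibarra.
Adeyemi and Takahashi are each a past Master, so the next rule applies.
Among Adeyemi and Takahashi, alphabetically by surname: Adeyemi before Takahashi.
Among Reyes, Okonkwo, Szabo and Tran, a past Master before not a past Master: Reyes (a past Master) before Okonkwo, Szabo and Tran (not a past Master).
Among Okonkwo, Szabo and Tran, alphabetically by surname: Okonkwo before Szabo before Tran.
So Ibarra takes precedence.

Ibarra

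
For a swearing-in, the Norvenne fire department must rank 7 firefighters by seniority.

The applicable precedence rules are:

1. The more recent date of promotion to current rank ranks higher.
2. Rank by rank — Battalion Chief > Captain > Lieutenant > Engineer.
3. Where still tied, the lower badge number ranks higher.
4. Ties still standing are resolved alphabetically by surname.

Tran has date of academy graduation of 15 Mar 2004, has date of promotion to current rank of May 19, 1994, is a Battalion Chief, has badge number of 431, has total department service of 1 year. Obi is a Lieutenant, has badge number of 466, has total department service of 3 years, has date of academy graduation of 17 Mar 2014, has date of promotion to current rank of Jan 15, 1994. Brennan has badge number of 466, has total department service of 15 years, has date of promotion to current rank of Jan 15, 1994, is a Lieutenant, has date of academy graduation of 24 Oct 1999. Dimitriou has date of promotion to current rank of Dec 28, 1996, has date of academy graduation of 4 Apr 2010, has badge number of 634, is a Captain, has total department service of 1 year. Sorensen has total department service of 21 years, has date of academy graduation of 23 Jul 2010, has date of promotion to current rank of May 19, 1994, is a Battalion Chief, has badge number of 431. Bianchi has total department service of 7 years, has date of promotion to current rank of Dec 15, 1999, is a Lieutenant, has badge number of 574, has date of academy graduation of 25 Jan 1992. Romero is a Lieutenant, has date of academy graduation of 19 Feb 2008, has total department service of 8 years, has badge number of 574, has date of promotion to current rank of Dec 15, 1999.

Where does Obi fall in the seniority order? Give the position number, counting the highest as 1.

By date of promotion to current rank (later first): Bianchi and Romero (both Dec 15, 1999); then Dimitriou (Dec 28, 1996); then Sorensen and Tran (both May 19, 1994); then Brennan and Obi (both Jan 15, 1994).
Bianchi and Romero are each Lieutenant, so the next rule applies.
Bianchi and Romero both have badge number 574, so the next rule applies.
Among Bianchi and Romero, alphabetically by surname: Bianchi before Romero.
Sorensen and Tran are each Battalion Chief, so the next rule applies.
Sorensen and Tran both have badge number 431, so the next rule applies.
Among Sorensen and Tran, alphabetically by surname: Sorensen before Tran.
Brennan and Obi are each Lieutenant, so the next rule applies.
Brennan and Obi both have badge number 466, so the next rule applies.
Among Brennan and Obi, alphabetically by surname: Brennan before Obi.
Order: Bianchi, Romero, Dimitriou, Sorensen, Tran, Brennan, Obi. So position 7.

7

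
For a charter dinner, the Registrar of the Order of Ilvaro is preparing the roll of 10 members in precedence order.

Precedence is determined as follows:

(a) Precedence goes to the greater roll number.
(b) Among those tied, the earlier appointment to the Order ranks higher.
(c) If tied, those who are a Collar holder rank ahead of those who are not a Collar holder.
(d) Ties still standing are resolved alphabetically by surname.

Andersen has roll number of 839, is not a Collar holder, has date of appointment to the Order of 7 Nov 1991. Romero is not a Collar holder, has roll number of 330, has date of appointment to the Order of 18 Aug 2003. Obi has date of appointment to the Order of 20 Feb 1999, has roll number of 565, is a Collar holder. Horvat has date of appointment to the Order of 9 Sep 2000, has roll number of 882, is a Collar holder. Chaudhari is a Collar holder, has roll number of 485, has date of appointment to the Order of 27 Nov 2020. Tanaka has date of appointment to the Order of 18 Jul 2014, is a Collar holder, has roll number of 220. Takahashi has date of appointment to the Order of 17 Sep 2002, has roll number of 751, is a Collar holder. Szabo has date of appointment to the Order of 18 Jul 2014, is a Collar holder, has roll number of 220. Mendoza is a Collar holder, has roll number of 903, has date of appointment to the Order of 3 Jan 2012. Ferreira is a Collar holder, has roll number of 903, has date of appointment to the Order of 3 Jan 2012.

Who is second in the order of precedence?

By roll number (higher first): Ferreira and Mendoza (both 903); then Horvat (882); then Andersen (839); then Takahashi (751); then Obi (565); then Chaudhari (485); then Romero (330); then Szabo and Tanaka (both 220).
Ferreira and Mendoza both have date of appointment to the Order 3 Jan 2012, so the next rule applies.
Ferreira and Mendoza are each a Collar holder, so the next rule applies.
Among Ferreira and Mendoza, alphabetically by surname: Ferreira before Mendoza.
Szabo and Tanaka both have date of appointment to the Order 18 Jul 2014, so the next rule applies.
Szabo and Tanaka are each a Collar holder, so the next rule applies.
Among Szabo and Tanaka, alphabetically by surname: Szabo before Tanaka.
Order: Ferreira, Mendoza, Horvat, Andersen, Takahashi, Obi, Chaudhari, Romero, Szabo, Tanaka.

Mendoza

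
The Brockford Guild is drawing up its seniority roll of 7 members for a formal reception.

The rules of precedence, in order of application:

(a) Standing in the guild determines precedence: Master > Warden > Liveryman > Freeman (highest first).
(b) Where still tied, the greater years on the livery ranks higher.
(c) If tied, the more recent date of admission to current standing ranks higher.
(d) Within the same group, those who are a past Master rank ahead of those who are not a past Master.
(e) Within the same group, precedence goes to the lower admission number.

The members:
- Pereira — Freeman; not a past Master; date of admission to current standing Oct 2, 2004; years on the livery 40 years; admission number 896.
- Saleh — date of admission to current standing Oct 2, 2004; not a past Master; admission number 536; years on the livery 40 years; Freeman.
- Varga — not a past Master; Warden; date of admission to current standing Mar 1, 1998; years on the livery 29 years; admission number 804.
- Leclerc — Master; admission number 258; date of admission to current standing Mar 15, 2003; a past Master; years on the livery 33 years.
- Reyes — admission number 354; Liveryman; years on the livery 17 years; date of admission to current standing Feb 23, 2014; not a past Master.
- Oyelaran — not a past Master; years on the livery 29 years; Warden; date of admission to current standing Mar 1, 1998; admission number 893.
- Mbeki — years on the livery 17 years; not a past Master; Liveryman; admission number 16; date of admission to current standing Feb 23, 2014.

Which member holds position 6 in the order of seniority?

Saleh

By standing in the guild: Leclerc (Master); then Varga and Oyelaran (Warden); then Mbeki and Reyes (Liveryman); then Saleh and Pereira (Freeman).
Varga and Oyelaran both have years on the livery 29 years, so the next rule applies.
Varga and Oyelaran both have date of admission to current standing Mar 1, 1998, so the next rule applies.
Varga and Oyelaran are each not a past Master, so the next rule applies.
Among Varga and Oyelaran, by admission number (lower first): Varga (804) before Oyelaran (893).
Mbeki and Reyes both have years on the livery 17 years, so the next rule applies.
Mbeki and Reyes both have date of admission to current standing Feb 23, 2014, so the next rule applies.
Mbeki and Reyes are each not a past Master, so the next rule applies.
Among Mbeki and Reyes, by admission number (lower first): Mbeki (16) before Reyes (354).
Saleh and Pereira both have years on the livery 40 years, so the next rule applies.
Saleh and Pereira both have date of admission to current standing Oct 2, 2004, so the next rule applies.
Saleh and Pereira are each not a past Master, so the next rule applies.
Among Saleh and Pereira, by admission number (lower first): Saleh (536) before Pereira (896).
Order: Leclerc, Varga, Oyelaran, Mbeki, Reyes, Saleh, Pereira.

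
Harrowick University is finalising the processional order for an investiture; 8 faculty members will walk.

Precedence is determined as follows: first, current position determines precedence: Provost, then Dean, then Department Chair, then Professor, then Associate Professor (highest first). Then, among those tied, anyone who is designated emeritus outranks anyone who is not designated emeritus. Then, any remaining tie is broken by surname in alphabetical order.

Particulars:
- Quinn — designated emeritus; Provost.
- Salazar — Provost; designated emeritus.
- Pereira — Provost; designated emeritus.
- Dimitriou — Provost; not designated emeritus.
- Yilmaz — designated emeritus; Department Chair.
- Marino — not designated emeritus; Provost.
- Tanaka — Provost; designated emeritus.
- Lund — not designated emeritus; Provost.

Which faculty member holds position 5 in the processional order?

Dimitriou

By current position: Pereira, Quinn, Salazar, Tanaka, Dimitriou, Lund and Marino (Provost); then Yilmaz (Department Chair).
Among Pereira, Quinn, Salazar, Tanaka, Dimitriou, Lund and Marino, designated emeritus before not designated emeritus: Pereira, Quinn, Salazar and Tanaka (designated emeritus) before Dimitriou, Lund and Marino (not designated emeritus).
Among Pereira, Quinn, Salazar and Tanaka, alphabetically by surname: Pereira before Quinn before Salazar before Tanaka.
Among Dimitriou, Lund and Marino, alphabetically by surname: Dimitriou before Lund before Marino.
Order: Pereira, Quinn, Salazar, Tanaka, Dimitriou, Lund, Marino, Yilmaz.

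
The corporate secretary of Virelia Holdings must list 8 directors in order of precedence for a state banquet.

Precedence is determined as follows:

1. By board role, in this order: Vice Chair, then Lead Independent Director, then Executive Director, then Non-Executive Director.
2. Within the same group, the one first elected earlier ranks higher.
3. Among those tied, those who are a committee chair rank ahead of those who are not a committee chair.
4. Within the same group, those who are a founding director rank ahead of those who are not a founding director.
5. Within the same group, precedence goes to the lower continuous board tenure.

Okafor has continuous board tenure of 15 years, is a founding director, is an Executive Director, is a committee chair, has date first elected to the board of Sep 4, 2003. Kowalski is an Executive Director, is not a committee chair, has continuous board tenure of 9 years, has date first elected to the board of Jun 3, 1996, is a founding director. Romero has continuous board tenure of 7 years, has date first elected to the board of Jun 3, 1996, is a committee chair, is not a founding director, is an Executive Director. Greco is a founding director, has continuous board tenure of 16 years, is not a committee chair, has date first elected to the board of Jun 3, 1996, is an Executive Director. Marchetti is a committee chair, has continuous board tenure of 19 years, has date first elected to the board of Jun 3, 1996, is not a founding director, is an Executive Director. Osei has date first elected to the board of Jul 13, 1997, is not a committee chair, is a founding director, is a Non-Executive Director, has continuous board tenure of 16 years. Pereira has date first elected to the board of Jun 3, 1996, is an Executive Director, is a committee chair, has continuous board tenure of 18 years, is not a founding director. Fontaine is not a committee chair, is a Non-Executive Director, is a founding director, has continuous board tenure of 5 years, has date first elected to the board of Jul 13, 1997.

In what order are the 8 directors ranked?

Romero, Pereira, Marchetti, Kowalski, Greco, Okafor, Fontaine, Osei

By board role: Romero, Pereira, Marchetti, Kowalski, Greco and Okafor (Executive Director); then Fontaine and Osei (Non-Executive Director).
Among Romero, Pereira, Marchetti, Kowalski, Greco and Okafor, by date first elected to the board (earlier first): Romero, Pereira, Marchetti, Kowalski and Greco (Jun 3, 1996) before Okafor (Sep 4, 2003).
Among Romero, Pereira, Marchetti, Kowalski and Greco, a committee chair before not a committee chair: Romero, Pereira and Marchetti (a committee chair) before Kowalski and Greco (not a committee chair).
Romero, Pereira and Marchetti are each not a founding director, so the next rule applies.
Among Romero, Pereira and Marchetti, by continuous board tenure (lower first): Romero (7 years) before Pereira (18 years) before Marchetti (19 years).
Kowalski and Greco are each a founding director, so the next rule applies.
Among Kowalski and Greco, by continuous board tenure (lower first): Kowalski (9 years) before Greco (16 years).
Fontaine and Osei both have date first elected to the board Jul 13, 1997, so the next rule applies.
Fontaine and Osei are each not a committee chair, so the next rule applies.
Fontaine and Osei are each a founding director, so the next rule applies.
Among Fontaine and Osei, by continuous board tenure (lower first): Fontaine (5 years) before Osei (16 years).
Full order: Romero, Pereira, Marchetti, Kowalski, Greco, Okafor, Fontaine, Osei.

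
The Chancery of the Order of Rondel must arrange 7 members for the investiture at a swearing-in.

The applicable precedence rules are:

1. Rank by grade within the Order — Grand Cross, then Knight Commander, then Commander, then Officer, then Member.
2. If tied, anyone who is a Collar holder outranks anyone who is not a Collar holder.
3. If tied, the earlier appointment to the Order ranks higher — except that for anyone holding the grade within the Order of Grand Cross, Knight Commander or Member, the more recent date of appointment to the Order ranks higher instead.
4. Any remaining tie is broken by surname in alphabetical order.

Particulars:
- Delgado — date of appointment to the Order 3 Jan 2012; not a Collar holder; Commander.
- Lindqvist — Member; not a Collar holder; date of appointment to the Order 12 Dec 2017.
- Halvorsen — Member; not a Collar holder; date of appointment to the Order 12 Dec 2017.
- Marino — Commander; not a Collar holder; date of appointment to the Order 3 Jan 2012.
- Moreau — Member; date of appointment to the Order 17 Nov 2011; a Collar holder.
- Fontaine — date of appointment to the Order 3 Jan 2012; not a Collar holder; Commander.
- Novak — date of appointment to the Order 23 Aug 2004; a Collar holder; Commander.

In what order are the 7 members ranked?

Novak, Delgado, Fontaine, Marino, Moreau, Halvorsen, Lindqvist

By grade within the Order: Novak, Delgado, Fontaine and Marino (Commander); then Moreau, Halvorsen and Lindqvist (Member).
Among Novak, Delgado, Fontaine and Marino, a Collar holder before not a Collar holder: Novak (a Collar holder) before Delgado, Fontaine and Marino (not a Collar holder).
Delgado, Fontaine and Marino all have date of appointment to the Order 3 Jan 2012, so the next rule applies.
Among Delgado, Fontaine and Marino, alphabetically by surname: Delgado before Fontaine before Marino.
Among Moreau, Halvorsen and Lindqvist, a Collar holder before not a Collar holder: Moreau (a Collar holder) before Halvorsen and Lindqvist (not a Collar holder).
Halvorsen and Lindqvist both have date of appointment to the Order 12 Dec 2017, so the next rule applies.
Among Halvorsen and Lindqvist, alphabetically by surname: Halvorsen before Lindqvist.
Full order: Novak, Delgado, Fontaine, Marino, Moreau, Halvorsen, Lindqvist.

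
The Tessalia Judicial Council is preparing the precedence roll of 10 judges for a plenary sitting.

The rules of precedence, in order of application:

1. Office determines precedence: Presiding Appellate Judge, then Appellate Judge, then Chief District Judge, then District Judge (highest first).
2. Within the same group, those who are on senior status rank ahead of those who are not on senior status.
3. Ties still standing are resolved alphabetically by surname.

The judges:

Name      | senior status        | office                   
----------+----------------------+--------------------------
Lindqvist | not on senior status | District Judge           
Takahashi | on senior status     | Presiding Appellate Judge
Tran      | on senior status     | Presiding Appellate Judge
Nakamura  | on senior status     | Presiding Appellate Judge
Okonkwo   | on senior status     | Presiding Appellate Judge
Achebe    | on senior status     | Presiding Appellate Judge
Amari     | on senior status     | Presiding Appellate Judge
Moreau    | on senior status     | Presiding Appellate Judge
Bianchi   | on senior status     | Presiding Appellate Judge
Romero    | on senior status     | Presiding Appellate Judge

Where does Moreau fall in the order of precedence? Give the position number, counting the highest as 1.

By office: Achebe, Amari, Bianchi, Moreau, Nakamura, Okonkwo, Romero, Takahashi and Tran (Presiding Appellate Judge); then Lindqvist (District Judge).
Achebe, Amari, Bianchi, Moreau, Nakamura, Okonkwo, Romero, Takahashi and Tran are each on senior status, so the next rule applies.
Among Achebe, Amari, Bianchi, Moreau, Nakamura, Okonkwo, Romero, Takahashi and Tran, alphabetically by surname: Achebe before Amari before Bianchi before Moreau before Nakamura before Okonkwo before Romero before Takahashi before Tran.
Order: Achebe, Amari, Bianchi, Moreau, Nakamura, Okonkwo, Romero, Takahashi, Tran, Lindqvist. So position 4.

4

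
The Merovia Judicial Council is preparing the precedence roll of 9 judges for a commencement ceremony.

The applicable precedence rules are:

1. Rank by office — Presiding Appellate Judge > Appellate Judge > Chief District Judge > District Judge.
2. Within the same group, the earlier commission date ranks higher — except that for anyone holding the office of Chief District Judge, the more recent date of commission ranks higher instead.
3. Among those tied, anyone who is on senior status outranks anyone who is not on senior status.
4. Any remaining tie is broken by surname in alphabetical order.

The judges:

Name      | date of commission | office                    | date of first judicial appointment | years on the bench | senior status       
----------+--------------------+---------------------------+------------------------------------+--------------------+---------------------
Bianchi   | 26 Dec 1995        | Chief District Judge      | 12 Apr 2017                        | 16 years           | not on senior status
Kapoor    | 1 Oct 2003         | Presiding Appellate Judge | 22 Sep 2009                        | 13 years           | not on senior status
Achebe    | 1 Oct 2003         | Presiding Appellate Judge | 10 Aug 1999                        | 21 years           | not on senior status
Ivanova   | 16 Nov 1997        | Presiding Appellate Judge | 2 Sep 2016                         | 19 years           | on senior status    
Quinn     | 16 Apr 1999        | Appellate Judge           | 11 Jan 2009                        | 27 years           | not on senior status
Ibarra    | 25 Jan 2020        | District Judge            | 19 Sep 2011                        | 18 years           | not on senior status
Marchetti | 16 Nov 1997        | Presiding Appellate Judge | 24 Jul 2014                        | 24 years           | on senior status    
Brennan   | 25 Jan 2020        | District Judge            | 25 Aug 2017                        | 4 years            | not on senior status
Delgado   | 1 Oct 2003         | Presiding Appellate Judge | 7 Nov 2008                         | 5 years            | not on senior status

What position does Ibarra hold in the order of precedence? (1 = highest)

9

By office: Ivanova, Marchetti, Achebe, Delgado and Kapoor (Presiding Appellate Judge); then Quinn (Appellate Judge); then Bianchi (Chief District Judge); then Brennan and Ibarra (District Judge).
Among Ivanova, Marchetti, Achebe, Delgado and Kapoor, by date of commission (earlier first): Ivanova and Marchetti (16 Nov 1997) before Achebe, Delgado and Kapoor (1 Oct 2003).
Ivanova and Marchetti are each on senior status, so the next rule applies.
Among Ivanova and Marchetti, alphabetically by surname: Ivanova before Marchetti.
Achebe, Delgado and Kapoor are each not on senior status, so the next rule applies.
Among Achebe, Delgado and Kapoor, alphabetically by surname: Achebe before Delgado before Kapoor.
Brennan and Ibarra both have date of commission 25 Jan 2020, so the next rule applies.
Brennan and Ibarra are each not on senior status, so the next rule applies.
Among Brennan and Ibarra, alphabetically by surname: Brennan before Ibarra.
Order: Ivanova, Marchetti, Achebe, Delgado, Kapoor, Quinn, Bianchi, Brennan, Ibarra. So position 9.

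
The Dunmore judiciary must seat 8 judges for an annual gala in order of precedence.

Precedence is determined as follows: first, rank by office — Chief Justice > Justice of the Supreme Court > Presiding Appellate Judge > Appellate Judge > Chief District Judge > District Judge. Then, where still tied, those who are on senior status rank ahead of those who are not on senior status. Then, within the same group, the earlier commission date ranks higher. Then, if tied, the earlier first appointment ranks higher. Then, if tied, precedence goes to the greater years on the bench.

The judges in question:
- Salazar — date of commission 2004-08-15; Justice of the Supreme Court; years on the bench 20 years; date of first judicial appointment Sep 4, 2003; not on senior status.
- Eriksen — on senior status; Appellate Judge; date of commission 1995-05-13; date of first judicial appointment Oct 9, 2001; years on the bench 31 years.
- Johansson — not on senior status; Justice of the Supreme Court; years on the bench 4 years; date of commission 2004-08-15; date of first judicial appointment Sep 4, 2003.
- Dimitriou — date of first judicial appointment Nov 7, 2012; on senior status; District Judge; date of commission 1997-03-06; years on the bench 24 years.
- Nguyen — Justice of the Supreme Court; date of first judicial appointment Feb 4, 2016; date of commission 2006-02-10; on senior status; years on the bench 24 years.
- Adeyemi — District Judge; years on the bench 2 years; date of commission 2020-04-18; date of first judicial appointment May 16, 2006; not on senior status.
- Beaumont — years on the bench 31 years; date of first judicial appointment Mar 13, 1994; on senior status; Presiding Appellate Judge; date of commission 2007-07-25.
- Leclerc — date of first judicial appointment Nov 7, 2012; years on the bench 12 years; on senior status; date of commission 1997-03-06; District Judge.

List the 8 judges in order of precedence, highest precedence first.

By office: Nguyen, Salazar and Johansson (Justice of the Supreme Court); then Beaumont (Presiding Appellate Judge); then Eriksen (Appellate Judge); then Dimitriou, Leclerc and Adeyemi (District Judge).
Among Nguyen, Salazar and Johansson, on senior status before not on senior status: Nguyen (on senior status) before Salazar and Johansson (not on senior status).
Salazar and Johansson both have date of commission 2004-08-15, so the next rule applies.
Salazar and Johansson both have date of first judicial appointment Sep 4, 2003, so the next rule applies.
Among Salazar and Johansson, by years on the bench (higher first): Salazar (20 years) before Johansson (4 years).
Among Dimitriou, Leclerc and Adeyemi, on senior status before not on senior status: Dimitriou and Leclerc (on senior status) before Adeyemi (not on senior status).
Dimitriou and Leclerc both have date of commission 1997-03-06, so the next rule applies.
Dimitriou and Leclerc both have date of first judicial appointment Nov 7, 2012, so the next rule applies.
Among Dimitriou and Leclerc, by years on the bench (higher first): Dimitriou (24 years) before Leclerc (12 years).
Full order: Nguyen, Salazar, Johansson, Beaumont, Eriksen, Dimitriou, Leclerc, Adeyemi.

Nguyen, Salazar, Johansson, Beaumont, Eriksen, Dimitriou, Leclerc, Adeyemi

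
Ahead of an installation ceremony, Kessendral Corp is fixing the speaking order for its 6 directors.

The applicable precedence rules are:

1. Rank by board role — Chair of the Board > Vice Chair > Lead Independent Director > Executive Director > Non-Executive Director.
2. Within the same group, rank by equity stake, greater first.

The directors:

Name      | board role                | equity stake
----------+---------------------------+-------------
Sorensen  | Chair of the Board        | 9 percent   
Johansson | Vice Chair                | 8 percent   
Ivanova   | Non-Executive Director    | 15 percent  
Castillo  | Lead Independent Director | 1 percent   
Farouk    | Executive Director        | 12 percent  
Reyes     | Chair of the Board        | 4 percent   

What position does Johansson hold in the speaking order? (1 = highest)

3

By board role: Sorensen and Reyes (Chair of the Board); then Johansson (Vice Chair); then Castillo (Lead Independent Director); then Farouk (Executive Director); then Ivanova (Non-Executive Director).
Among Sorensen and Reyes, by equity stake (higher first): Sorensen (9 percent) before Reyes (4 percent).
Order: Sorensen, Reyes, Johansson, Castillo, Farouk, Ivanova. So position 3.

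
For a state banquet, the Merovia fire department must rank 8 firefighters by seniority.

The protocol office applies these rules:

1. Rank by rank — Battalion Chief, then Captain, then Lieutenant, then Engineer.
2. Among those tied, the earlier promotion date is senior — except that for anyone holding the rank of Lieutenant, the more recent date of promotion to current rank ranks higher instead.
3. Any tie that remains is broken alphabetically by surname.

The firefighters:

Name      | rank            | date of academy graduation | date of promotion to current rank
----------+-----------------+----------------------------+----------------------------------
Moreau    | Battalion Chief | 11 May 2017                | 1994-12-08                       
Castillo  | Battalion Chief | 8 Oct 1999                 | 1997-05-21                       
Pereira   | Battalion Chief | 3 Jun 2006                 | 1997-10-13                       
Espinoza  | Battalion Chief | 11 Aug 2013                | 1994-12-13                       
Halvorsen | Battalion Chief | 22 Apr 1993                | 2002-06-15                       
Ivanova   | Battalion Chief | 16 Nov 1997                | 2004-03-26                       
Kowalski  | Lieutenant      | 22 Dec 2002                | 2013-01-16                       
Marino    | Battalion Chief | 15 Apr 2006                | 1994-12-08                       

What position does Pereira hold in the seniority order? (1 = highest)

5

By rank: Marino, Moreau, Espinoza, Castillo, Pereira, Halvorsen and Ivanova (Battalion Chief); then Kowalski (Lieutenant).
Among Marino, Moreau, Espinoza, Castillo, Pereira, Halvorsen and Ivanova, by date of promotion to current rank (earlier first): Marino and Moreau (1994-12-08) before Espinoza (1994-12-13) before Castillo (1997-05-21) before Pereira (1997-10-13) before Halvorsen (2002-06-15) before Ivanova (2004-03-26).
Among Marino and Moreau, alphabetically by surname: Marino before Moreau.
Order: Marino, Moreau, Espinoza, Castillo, Pereira, Halvorsen, Ivanova, Kowalski. So position 5.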